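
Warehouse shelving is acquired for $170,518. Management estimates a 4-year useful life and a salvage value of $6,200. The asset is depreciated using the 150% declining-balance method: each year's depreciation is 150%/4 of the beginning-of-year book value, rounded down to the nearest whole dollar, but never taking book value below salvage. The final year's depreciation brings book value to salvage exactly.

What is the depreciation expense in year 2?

Depreciable base = $170,518 − $6,200 = $164,318.
Year 1: ⌊$170,518 × 150%/4⌋ = $63,944. Book value $106,574.
Year 2: ⌊$106,574 × 150%/4⌋ = $39,965. Book value $66,609.

$39,965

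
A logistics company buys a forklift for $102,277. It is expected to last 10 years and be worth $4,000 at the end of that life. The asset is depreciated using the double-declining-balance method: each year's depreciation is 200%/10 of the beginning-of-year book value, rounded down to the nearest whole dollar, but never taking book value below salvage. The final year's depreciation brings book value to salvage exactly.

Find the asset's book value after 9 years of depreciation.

$13,729

Depreciable base = $102,277 − $4,000 = $98,277.
Year 1: ⌊$102,277 × 200%/10⌋ = $20,455. Book value $81,822.
Year 2: ⌊$81,822 × 200%/10⌋ = $16,364. Book value $65,458.
Year 3: ⌊$65,458 × 200%/10⌋ = $13,091. Book value $52,367.
Year 4: ⌊$52,367 × 200%/10⌋ = $10,473. Book value $41,894.
Year 5: ⌊$41,894 × 200%/10⌋ = $8,378. Book value $33,516.
Year 6: ⌊$33,516 × 200%/10⌋ = $6,703. Book value $26,813.
Year 7: ⌊$26,813 × 200%/10⌋ = $5,362. Book value $21,451.
Year 8: ⌊$21,451 × 200%/10⌋ = $4,290. Book value $17,161.
Year 9: ⌊$17,161 × 200%/10⌋ = $3,432. Book value $13,729.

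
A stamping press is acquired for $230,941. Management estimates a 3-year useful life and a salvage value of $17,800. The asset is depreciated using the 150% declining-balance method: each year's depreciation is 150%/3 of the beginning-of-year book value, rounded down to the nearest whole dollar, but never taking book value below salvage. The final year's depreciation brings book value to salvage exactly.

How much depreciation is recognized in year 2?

Depreciable base = $230,941 − $17,800 = $213,141.
Year 1: ⌊$230,941 × 150%/3⌋ = $115,470. Book value $115,471.
Year 2: ⌊$115,471 × 150%/3⌋ = $57,735. Book value $57,736.

$57,735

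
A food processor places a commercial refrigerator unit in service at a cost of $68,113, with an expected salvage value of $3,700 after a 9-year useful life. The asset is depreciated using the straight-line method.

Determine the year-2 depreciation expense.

Depreciable base = $68,113 − $3,700 = $64,413.
Annual expense = $64,413 / 9 = $7,157.

$7,157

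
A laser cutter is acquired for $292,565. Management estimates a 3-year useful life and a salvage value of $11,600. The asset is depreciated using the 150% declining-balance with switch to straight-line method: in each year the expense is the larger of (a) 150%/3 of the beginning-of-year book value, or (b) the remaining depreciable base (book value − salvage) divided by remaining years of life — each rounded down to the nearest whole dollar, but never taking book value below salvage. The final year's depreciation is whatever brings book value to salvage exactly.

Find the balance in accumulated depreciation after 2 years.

$219,423

Depreciable base = $292,565 − $11,600 = $280,965.
Year 1: DB = ⌊$292,565 × 150%/3⌋ = $146,282; SL = ⌊$280,965/3⌋ = $93,655 → take DB $146,282. Book value $146,283.
Year 2: DB = ⌊$146,283 × 150%/3⌋ = $73,141; SL = ⌊$134,683/2⌋ = $67,341 → take DB $73,141. Book value $73,142.
Accumulated through year 2 = $292,565 − $73,142 = $219,423.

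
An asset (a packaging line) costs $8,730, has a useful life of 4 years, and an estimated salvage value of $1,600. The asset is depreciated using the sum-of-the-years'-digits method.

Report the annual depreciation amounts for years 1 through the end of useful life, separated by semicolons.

$2,852; $2,139; $1,426; $713

Depreciable base = $8,730 − $1,600 = $7,130.
Sum of the years' digits = 4+3+2+1 = 10.
Year 1: $7,130 × 4/10 = $2,852. Book value $5,878.
Year 2: $7,130 × 3/10 = $2,139. Book value $3,739.
Year 3: $7,130 × 2/10 = $1,426. Book value $2,313.
Year 4: $7,130 × 1/10 = $713. Book value $1,600.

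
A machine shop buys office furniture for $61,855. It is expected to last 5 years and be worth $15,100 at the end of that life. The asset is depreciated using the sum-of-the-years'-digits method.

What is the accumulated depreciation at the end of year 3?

Depreciable base = $61,855 − $15,100 = $46,755.
Sum of the years' digits = 5+4+3+2+1 = 15.
Year 1: $46,755 × 5/15 = $15,585. Book value $46,270.
Year 2: $46,755 × 4/15 = $12,468. Book value $33,802.
Year 3: $46,755 × 3/15 = $9,351. Book value $24,451.
Accumulated through year 3 = $61,855 − $24,451 = $37,404.

$37,404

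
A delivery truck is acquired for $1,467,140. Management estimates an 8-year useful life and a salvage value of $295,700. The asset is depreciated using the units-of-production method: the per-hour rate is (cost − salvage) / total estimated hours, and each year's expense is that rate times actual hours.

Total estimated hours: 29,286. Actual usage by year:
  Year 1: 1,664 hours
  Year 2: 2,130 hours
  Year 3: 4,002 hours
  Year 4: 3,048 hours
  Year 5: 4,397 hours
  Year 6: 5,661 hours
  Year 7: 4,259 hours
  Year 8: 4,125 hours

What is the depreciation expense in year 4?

$121,920

Depreciable base = $1,467,140 − $295,700 = $1,171,440.
Rate = $1,171,440 / 29,286 hours = $40 per hour.
Year 1: 1,664 × $40 = $66,560. Book value $1,400,580.
Year 2: 2,130 × $40 = $85,200. Book value $1,315,380.
Year 3: 4,002 × $40 = $160,080. Book value $1,155,300.
Year 4: 3,048 × $40 = $121,920. Book value $1,033,380.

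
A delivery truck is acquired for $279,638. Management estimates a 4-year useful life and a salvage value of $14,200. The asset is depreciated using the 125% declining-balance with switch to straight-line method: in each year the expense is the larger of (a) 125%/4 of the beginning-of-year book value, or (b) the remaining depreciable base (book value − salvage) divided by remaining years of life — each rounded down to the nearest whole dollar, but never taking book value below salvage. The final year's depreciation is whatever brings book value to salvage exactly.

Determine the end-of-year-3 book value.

$73,187

Depreciable base = $279,638 − $14,200 = $265,438.
Year 1: DB = ⌊$279,638 × 125%/4⌋ = $87,386; SL = ⌊$265,438/4⌋ = $66,359 → take DB $87,386. Book value $192,252.
Year 2: DB = ⌊$192,252 × 125%/4⌋ = $60,078; SL = ⌊$178,052/3⌋ = $59,350 → take DB $60,078. Book value $132,174.
Year 3: DB = ⌊$132,174 × 125%/4⌋ = $41,304; SL = ⌊$117,974/2⌋ = $58,987 → take SL $58,987. Book value $73,187.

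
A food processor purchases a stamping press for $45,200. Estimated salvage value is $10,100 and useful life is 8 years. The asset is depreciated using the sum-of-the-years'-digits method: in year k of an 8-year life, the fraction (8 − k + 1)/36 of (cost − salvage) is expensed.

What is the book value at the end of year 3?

Depreciable base = $45,200 − $10,100 = $35,100.
Sum of the years' digits = 8+7+6+5+4+3+2+1 = 36.
Year 1: $35,100 × 8/36 = $7,800. Book value $37,400.
Year 2: $35,100 × 7/36 = $6,825. Book value $30,575.
Year 3: $35,100 × 6/36 = $5,850. Book value $24,725.

$24,725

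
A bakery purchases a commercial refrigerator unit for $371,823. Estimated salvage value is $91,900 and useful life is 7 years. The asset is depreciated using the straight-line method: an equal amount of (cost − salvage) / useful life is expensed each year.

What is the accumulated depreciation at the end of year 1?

Depreciable base = $371,823 − $91,900 = $279,923.
Annual expense = $279,923 / 7 = $39,989.
End of year 1: book value $331,834.
Accumulated through year 1 = $371,823 − $331,834 = $39,989.

$39,989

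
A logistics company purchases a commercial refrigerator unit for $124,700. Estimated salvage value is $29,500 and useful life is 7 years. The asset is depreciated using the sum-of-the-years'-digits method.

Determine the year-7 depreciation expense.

Depreciable base = $124,700 − $29,500 = $95,200.
Sum of the years' digits = 7+6+5+4+3+2+1 = 28.
Year 1: $95,200 × 7/28 = $23,800. Book value $100,900.
Year 2: $95,200 × 6/28 = $20,400. Book value $80,500.
Year 3: $95,200 × 5/28 = $17,000. Book value $63,500.
Year 4: $95,200 × 4/28 = $13,600. Book value $49,900.
Year 5: $95,200 × 3/28 = $10,200. Book value $39,700.
Year 6: $95,200 × 2/28 = $6,800. Book value $32,900.
Year 7: $95,200 × 1/28 = $3,400. Book value $29,500.

$3,400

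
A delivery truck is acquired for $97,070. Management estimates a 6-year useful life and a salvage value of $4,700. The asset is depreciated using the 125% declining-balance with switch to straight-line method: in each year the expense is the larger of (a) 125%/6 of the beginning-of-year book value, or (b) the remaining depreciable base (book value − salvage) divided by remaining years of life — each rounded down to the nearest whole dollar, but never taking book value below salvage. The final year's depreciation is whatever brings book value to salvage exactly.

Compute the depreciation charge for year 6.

$14,035

Depreciable base = $97,070 − $4,700 = $92,370.
Year 1: DB = ⌊$97,070 × 125%/6⌋ = $20,222; SL = ⌊$92,370/6⌋ = $15,395 → take DB $20,222. Book value $76,848.
Year 2: DB = ⌊$76,848 × 125%/6⌋ = $16,010; SL = ⌊$72,148/5⌋ = $14,429 → take DB $16,010. Book value $60,838.
Year 3: DB = ⌊$60,838 × 125%/6⌋ = $12,674; SL = ⌊$56,138/4⌋ = $14,034 → take SL $14,034. Book value $46,804.
Year 4: DB = ⌊$46,804 × 125%/6⌋ = $9,750; SL = ⌊$42,104/3⌋ = $14,034 → take SL $14,034. Book value $32,770.
Year 5: DB = ⌊$32,770 × 125%/6⌋ = $6,827; SL = ⌊$28,070/2⌋ = $14,035 → take SL $14,035. Book value $18,735.
Year 6 (final): $18,735 − $4,700 = $14,035. Book value $4,700.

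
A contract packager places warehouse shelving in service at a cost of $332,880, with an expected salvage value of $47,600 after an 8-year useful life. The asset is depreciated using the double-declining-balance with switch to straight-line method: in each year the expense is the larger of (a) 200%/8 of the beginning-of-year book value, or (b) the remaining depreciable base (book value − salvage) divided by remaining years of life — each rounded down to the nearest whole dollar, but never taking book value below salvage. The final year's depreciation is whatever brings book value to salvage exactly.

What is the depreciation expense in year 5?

Depreciable base = $332,880 − $47,600 = $285,280.
Year 1: DB = ⌊$332,880 × 200%/8⌋ = $83,220; SL = ⌊$285,280/8⌋ = $35,660 → take DB $83,220. Book value $249,660.
Year 2: DB = ⌊$249,660 × 200%/8⌋ = $62,415; SL = ⌊$202,060/7⌋ = $28,865 → take DB $62,415. Book value $187,245.
Year 3: DB = ⌊$187,245 × 200%/8⌋ = $46,811; SL = ⌊$139,645/6⌋ = $23,274 → take DB $46,811. Book value $140,434.
Year 4: DB = ⌊$140,434 × 200%/8⌋ = $35,108; SL = ⌊$92,834/5⌋ = $18,566 → take DB $35,108. Book value $105,326.
Year 5: DB = ⌊$105,326 × 200%/8⌋ = $26,331; SL = ⌊$57,726/4⌋ = $14,431 → take DB $26,331. Book value $78,995.

$26,331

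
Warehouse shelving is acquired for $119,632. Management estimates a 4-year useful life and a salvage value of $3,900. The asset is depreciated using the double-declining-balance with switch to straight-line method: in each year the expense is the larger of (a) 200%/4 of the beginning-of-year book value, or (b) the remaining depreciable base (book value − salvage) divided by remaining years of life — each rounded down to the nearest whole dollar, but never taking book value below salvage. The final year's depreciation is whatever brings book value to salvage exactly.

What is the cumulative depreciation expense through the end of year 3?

$104,678

Depreciable base = $119,632 − $3,900 = $115,732.
Year 1: DB = ⌊$119,632 × 200%/4⌋ = $59,816; SL = ⌊$115,732/4⌋ = $28,933 → take DB $59,816. Book value $59,816.
Year 2: DB = ⌊$59,816 × 200%/4⌋ = $29,908; SL = ⌊$55,916/3⌋ = $18,638 → take DB $29,908. Book value $29,908.
Year 3: DB = ⌊$29,908 × 200%/4⌋ = $14,954; SL = ⌊$26,008/2⌋ = $13,004 → take DB $14,954. Book value $14,954.
Accumulated through year 3 = $119,632 − $14,954 = $104,678.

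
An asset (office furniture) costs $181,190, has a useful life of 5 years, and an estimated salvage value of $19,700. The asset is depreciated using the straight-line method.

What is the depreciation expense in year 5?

Depreciable base = $181,190 − $19,700 = $161,490.
Annual expense = $161,490 / 5 = $32,298.

$32,298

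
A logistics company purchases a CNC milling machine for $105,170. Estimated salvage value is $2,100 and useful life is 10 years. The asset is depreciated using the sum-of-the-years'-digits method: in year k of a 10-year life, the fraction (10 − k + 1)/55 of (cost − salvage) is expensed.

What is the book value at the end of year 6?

Depreciable base = $105,170 − $2,100 = $103,070.
Sum of the years' digits = 10+9+8+7+6+5+4+3+2+1 = 55.
Year 1: $103,070 × 10/55 = $18,740. Book value $86,430.
Year 2: $103,070 × 9/55 = $16,866. Book value $69,564.
Year 3: $103,070 × 8/55 = $14,992. Book value $54,572.
Year 4: $103,070 × 7/55 = $13,118. Book value $41,454.
Year 5: $103,070 × 6/55 = $11,244. Book value $30,210.
Year 6: $103,070 × 5/55 = $9,370. Book value $20,840.

$20,840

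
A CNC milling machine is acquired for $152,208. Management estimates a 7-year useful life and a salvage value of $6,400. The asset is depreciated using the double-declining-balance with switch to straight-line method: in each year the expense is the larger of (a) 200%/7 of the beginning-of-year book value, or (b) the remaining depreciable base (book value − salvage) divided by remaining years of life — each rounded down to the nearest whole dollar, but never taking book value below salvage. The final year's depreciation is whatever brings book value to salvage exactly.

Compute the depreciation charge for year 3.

Depreciable base = $152,208 − $6,400 = $145,808.
Year 1: DB = ⌊$152,208 × 200%/7⌋ = $43,488; SL = ⌊$145,808/7⌋ = $20,829 → take DB $43,488. Book value $108,720.
Year 2: DB = ⌊$108,720 × 200%/7⌋ = $31,062; SL = ⌊$102,320/6⌋ = $17,053 → take DB $31,062. Book value $77,658.
Year 3: DB = ⌊$77,658 × 200%/7⌋ = $22,188; SL = ⌊$71,258/5⌋ = $14,251 → take DB $22,188. Book value $55,470.

$22,188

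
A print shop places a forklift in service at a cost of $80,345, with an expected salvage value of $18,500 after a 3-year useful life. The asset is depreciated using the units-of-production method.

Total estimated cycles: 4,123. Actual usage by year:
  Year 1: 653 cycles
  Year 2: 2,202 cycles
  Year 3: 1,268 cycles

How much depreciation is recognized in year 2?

$33,030

Depreciable base = $80,345 − $18,500 = $61,845.
Rate = $61,845 / 4,123 cycles = $15 per cycle.
Year 1: 653 × $15 = $9,795. Book value $70,550.
Year 2: 2,202 × $15 = $33,030. Book value $37,520.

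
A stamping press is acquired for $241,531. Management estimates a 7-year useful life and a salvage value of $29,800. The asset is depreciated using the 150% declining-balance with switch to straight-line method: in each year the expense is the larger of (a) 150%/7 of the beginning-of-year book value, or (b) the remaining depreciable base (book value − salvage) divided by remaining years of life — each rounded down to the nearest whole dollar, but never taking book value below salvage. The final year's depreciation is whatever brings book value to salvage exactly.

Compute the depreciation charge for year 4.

$25,105

Depreciable base = $241,531 − $29,800 = $211,731.
Year 1: DB = ⌊$241,531 × 150%/7⌋ = $51,756; SL = ⌊$211,731/7⌋ = $30,247 → take DB $51,756. Book value $189,775.
Year 2: DB = ⌊$189,775 × 150%/7⌋ = $40,666; SL = ⌊$159,975/6⌋ = $26,662 → take DB $40,666. Book value $149,109.
Year 3: DB = ⌊$149,109 × 150%/7⌋ = $31,951; SL = ⌊$119,309/5⌋ = $23,861 → take DB $31,951. Book value $117,158.
Year 4: DB = ⌊$117,158 × 150%/7⌋ = $25,105; SL = ⌊$87,358/4⌋ = $21,839 → take DB $25,105. Book value $92,053.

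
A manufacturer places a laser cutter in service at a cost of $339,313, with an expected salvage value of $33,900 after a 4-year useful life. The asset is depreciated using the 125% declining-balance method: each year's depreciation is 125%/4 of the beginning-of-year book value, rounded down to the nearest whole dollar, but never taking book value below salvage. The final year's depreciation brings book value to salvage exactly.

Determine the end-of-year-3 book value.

Depreciable base = $339,313 − $33,900 = $305,413.
Year 1: ⌊$339,313 × 125%/4⌋ = $106,035. Book value $233,278.
Year 2: ⌊$233,278 × 125%/4⌋ = $72,899. Book value $160,379.
Year 3: ⌊$160,379 × 125%/4⌋ = $50,118. Book value $110,261.

$110,261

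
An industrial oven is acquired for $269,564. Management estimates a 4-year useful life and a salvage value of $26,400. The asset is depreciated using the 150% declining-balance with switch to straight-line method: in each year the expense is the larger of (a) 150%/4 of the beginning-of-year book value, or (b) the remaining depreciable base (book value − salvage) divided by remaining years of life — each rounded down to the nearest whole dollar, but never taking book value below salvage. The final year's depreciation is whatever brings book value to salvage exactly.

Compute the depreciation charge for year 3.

$39,487

Depreciable base = $269,564 − $26,400 = $243,164.
Year 1: DB = ⌊$269,564 × 150%/4⌋ = $101,086; SL = ⌊$243,164/4⌋ = $60,791 → take DB $101,086. Book value $168,478.
Year 2: DB = ⌊$168,478 × 150%/4⌋ = $63,179; SL = ⌊$142,078/3⌋ = $47,359 → take DB $63,179. Book value $105,299.
Year 3: DB = ⌊$105,299 × 150%/4⌋ = $39,487; SL = ⌊$78,899/2⌋ = $39,449 → take DB $39,487. Book value $65,812.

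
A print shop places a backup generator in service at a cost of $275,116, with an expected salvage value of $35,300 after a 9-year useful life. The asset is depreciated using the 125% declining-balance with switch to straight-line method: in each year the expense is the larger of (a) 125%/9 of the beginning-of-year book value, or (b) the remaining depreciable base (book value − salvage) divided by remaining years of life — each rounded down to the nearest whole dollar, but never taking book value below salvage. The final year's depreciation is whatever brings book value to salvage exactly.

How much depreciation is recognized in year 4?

$24,398

Depreciable base = $275,116 − $35,300 = $239,816.
Year 1: DB = ⌊$275,116 × 125%/9⌋ = $38,210; SL = ⌊$239,816/9⌋ = $26,646 → take DB $38,210. Book value $236,906.
Year 2: DB = ⌊$236,906 × 125%/9⌋ = $32,903; SL = ⌊$201,606/8⌋ = $25,200 → take DB $32,903. Book value $204,003.
Year 3: DB = ⌊$204,003 × 125%/9⌋ = $28,333; SL = ⌊$168,703/7⌋ = $24,100 → take DB $28,333. Book value $175,670.
Year 4: DB = ⌊$175,670 × 125%/9⌋ = $24,398; SL = ⌊$140,370/6⌋ = $23,395 → take DB $24,398. Book value $151,272.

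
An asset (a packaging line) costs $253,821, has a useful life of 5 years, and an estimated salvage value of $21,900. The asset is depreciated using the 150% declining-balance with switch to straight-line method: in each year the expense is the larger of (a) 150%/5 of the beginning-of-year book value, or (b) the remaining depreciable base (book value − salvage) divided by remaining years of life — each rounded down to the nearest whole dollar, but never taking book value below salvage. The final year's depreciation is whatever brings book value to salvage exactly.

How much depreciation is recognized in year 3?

$37,311

Depreciable base = $253,821 − $21,900 = $231,921.
Year 1: DB = ⌊$253,821 × 150%/5⌋ = $76,146; SL = ⌊$231,921/5⌋ = $46,384 → take DB $76,146. Book value $177,675.
Year 2: DB = ⌊$177,675 × 150%/5⌋ = $53,302; SL = ⌊$155,775/4⌋ = $38,943 → take DB $53,302. Book value $124,373.
Year 3: DB = ⌊$124,373 × 150%/5⌋ = $37,311; SL = ⌊$102,473/3⌋ = $34,157 → take DB $37,311. Book value $87,062.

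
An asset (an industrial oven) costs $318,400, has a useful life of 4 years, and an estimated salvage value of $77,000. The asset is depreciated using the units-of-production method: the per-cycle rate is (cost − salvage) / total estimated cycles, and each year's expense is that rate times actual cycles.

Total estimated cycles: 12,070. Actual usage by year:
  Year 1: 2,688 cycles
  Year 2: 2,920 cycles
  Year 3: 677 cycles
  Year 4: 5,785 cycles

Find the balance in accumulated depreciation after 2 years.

Depreciable base = $318,400 − $77,000 = $241,400.
Rate = $241,400 / 12,070 cycles = $20 per cycle.
Year 1: 2,688 × $20 = $53,760. Book value $264,640.
Year 2: 2,920 × $20 = $58,400. Book value $206,240.
Accumulated through year 2 = $318,400 − $206,240 = $112,160.

$112,160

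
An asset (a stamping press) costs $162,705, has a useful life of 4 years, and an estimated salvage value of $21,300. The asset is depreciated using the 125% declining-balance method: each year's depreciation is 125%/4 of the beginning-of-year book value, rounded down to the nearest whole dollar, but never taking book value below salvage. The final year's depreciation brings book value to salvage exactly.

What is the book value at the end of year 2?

Depreciable base = $162,705 − $21,300 = $141,405.
Year 1: ⌊$162,705 × 125%/4⌋ = $50,845. Book value $111,860.
Year 2: ⌊$111,860 × 125%/4⌋ = $34,956. Book value $76,904.

$76,904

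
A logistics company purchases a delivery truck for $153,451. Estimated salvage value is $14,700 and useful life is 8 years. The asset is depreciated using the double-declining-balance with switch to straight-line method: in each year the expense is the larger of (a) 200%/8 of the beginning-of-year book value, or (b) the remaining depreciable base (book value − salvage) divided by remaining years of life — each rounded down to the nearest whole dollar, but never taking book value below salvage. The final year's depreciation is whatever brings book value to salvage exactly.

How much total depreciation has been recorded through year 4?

Depreciable base = $153,451 − $14,700 = $138,751.
Year 1: DB = ⌊$153,451 × 200%/8⌋ = $38,362; SL = ⌊$138,751/8⌋ = $17,343 → take DB $38,362. Book value $115,089.
Year 2: DB = ⌊$115,089 × 200%/8⌋ = $28,772; SL = ⌊$100,389/7⌋ = $14,341 → take DB $28,772. Book value $86,317.
Year 3: DB = ⌊$86,317 × 200%/8⌋ = $21,579; SL = ⌊$71,617/6⌋ = $11,936 → take DB $21,579. Book value $64,738.
Year 4: DB = ⌊$64,738 × 200%/8⌋ = $16,184; SL = ⌊$50,038/5⌋ = $10,007 → take DB $16,184. Book value $48,554.
Accumulated through year 4 = $153,451 − $48,554 = $104,897.

$104,897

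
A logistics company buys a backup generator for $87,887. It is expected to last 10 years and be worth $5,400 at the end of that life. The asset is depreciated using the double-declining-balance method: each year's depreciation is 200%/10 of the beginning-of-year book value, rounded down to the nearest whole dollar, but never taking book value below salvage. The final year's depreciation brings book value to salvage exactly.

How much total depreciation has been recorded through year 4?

$51,887

Depreciable base = $87,887 − $5,400 = $82,487.
Year 1: ⌊$87,887 × 200%/10⌋ = $17,577. Book value $70,310.
Year 2: ⌊$70,310 × 200%/10⌋ = $14,062. Book value $56,248.
Year 3: ⌊$56,248 × 200%/10⌋ = $11,249. Book value $44,999.
Year 4: ⌊$44,999 × 200%/10⌋ = $8,999. Book value $36,000.
Accumulated through year 4 = $87,887 − $36,000 = $51,887.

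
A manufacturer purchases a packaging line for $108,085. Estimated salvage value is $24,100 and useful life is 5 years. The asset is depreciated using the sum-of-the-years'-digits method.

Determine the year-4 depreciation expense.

$11,198

Depreciable base = $108,085 − $24,100 = $83,985.
Sum of the years' digits = 5+4+3+2+1 = 15.
Year 1: $83,985 × 5/15 = $27,995. Book value $80,090.
Year 2: $83,985 × 4/15 = $22,396. Book value $57,694.
Year 3: $83,985 × 3/15 = $16,797. Book value $40,897.
Year 4: $83,985 × 2/15 = $11,198. Book value $29,699.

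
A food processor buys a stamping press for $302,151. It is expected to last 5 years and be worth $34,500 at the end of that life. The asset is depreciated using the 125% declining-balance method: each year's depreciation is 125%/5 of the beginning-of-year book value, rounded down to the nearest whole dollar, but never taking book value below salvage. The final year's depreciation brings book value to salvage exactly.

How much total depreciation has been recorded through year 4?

Depreciable base = $302,151 − $34,500 = $267,651.
Year 1: ⌊$302,151 × 125%/5⌋ = $75,537. Book value $226,614.
Year 2: ⌊$226,614 × 125%/5⌋ = $56,653. Book value $169,961.
Year 3: ⌊$169,961 × 125%/5⌋ = $42,490. Book value $127,471.
Year 4: ⌊$127,471 × 125%/5⌋ = $31,867. Book value $95,604.
Accumulated through year 4 = $302,151 − $95,604 = $206,547.

$206,547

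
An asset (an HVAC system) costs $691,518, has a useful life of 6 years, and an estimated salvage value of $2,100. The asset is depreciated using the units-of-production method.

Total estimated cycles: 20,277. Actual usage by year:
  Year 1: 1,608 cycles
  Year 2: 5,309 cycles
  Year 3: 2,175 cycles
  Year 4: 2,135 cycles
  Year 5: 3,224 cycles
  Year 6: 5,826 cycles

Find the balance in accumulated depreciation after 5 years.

$491,334

Depreciable base = $691,518 − $2,100 = $689,418.
Rate = $689,418 / 20,277 cycles = $34 per cycle.
Year 1: 1,608 × $34 = $54,672. Book value $636,846.
Year 2: 5,309 × $34 = $180,506. Book value $456,340.
Year 3: 2,175 × $34 = $73,950. Book value $382,390.
Year 4: 2,135 × $34 = $72,590. Book value $309,800.
Year 5: 3,224 × $34 = $109,616. Book value $200,184.
Accumulated through year 5 = $691,518 − $200,184 = $491,334.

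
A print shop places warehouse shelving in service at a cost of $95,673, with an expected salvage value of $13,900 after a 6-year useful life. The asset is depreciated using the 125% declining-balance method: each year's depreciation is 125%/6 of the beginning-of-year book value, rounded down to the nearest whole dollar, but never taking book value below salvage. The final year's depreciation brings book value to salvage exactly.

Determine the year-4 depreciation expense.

Depreciable base = $95,673 − $13,900 = $81,773.
Year 1: ⌊$95,673 × 125%/6⌋ = $19,931. Book value $75,742.
Year 2: ⌊$75,742 × 125%/6⌋ = $15,779. Book value $59,963.
Year 3: ⌊$59,963 × 125%/6⌋ = $12,492. Book value $47,471.
Year 4: ⌊$47,471 × 125%/6⌋ = $9,889. Book value $37,582.

$9,889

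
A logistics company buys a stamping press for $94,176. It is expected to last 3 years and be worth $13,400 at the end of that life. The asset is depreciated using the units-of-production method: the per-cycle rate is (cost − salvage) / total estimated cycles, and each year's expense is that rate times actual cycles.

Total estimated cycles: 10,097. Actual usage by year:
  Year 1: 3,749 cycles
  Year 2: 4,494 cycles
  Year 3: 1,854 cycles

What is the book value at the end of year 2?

$28,232

Depreciable base = $94,176 − $13,400 = $80,776.
Rate = $80,776 / 10,097 cycles = $8 per cycle.
Year 1: 3,749 × $8 = $29,992. Book value $64,184.
Year 2: 4,494 × $8 = $35,952. Book value $28,232.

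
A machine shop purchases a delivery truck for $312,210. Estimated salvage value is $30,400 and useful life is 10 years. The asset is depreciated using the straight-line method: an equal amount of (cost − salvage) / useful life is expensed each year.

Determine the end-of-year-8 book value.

$86,762

Depreciable base = $312,210 − $30,400 = $281,810.
Annual expense = $281,810 / 10 = $28,181.
End of year 1: book value $284,029.
End of year 2: book value $255,848.
End of year 3: book value $227,667.
End of year 4: book value $199,486.
End of year 5: book value $171,305.
End of year 6: book value $143,124.
End of year 7: book value $114,943.
End of year 8: book value $86,762.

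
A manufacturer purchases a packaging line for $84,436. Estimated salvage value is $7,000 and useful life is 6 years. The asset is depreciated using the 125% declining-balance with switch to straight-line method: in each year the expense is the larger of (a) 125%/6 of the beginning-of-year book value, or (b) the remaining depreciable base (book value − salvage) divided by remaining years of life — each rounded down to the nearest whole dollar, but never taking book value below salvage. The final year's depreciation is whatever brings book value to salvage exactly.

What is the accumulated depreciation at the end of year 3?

$42,996

Depreciable base = $84,436 − $7,000 = $77,436.
Year 1: DB = ⌊$84,436 × 125%/6⌋ = $17,590; SL = ⌊$77,436/6⌋ = $12,906 → take DB $17,590. Book value $66,846.
Year 2: DB = ⌊$66,846 × 125%/6⌋ = $13,926; SL = ⌊$59,846/5⌋ = $11,969 → take DB $13,926. Book value $52,920.
Year 3: DB = ⌊$52,920 × 125%/6⌋ = $11,025; SL = ⌊$45,920/4⌋ = $11,480 → take SL $11,480. Book value $41,440.
Accumulated through year 3 = $84,436 − $41,440 = $42,996.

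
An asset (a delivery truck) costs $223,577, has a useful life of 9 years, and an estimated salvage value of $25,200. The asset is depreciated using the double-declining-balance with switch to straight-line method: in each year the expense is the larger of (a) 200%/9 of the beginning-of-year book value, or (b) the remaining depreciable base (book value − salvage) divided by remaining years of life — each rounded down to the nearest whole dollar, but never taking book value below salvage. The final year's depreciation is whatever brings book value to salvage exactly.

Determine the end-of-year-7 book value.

Depreciable base = $223,577 − $25,200 = $198,377.
Year 1: DB = ⌊$223,577 × 200%/9⌋ = $49,683; SL = ⌊$198,377/9⌋ = $22,041 → take DB $49,683. Book value $173,894.
Year 2: DB = ⌊$173,894 × 200%/9⌋ = $38,643; SL = ⌊$148,694/8⌋ = $18,586 → take DB $38,643. Book value $135,251.
Year 3: DB = ⌊$135,251 × 200%/9⌋ = $30,055; SL = ⌊$110,051/7⌋ = $15,721 → take DB $30,055. Book value $105,196.
Year 4: DB = ⌊$105,196 × 200%/9⌋ = $23,376; SL = ⌊$79,996/6⌋ = $13,332 → take DB $23,376. Book value $81,820.
Year 5: DB = ⌊$81,820 × 200%/9⌋ = $18,182; SL = ⌊$56,620/5⌋ = $11,324 → take DB $18,182. Book value $63,638.
Year 6: DB = ⌊$63,638 × 200%/9⌋ = $14,141; SL = ⌊$38,438/4⌋ = $9,609 → take DB $14,141. Book value $49,497.
Year 7: DB = ⌊$49,497 × 200%/9⌋ = $10,999; SL = ⌊$24,297/3⌋ = $8,099 → take DB $10,999. Book value $38,498.

$38,498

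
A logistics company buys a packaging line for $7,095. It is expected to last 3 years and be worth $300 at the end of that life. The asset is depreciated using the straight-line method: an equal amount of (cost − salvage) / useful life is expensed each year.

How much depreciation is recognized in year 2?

$2,265

Depreciable base = $7,095 − $300 = $6,795.
Annual expense = $6,795 / 3 = $2,265.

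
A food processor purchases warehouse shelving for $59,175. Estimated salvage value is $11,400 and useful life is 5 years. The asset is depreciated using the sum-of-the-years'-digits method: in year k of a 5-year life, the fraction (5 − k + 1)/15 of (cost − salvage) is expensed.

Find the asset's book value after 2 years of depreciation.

$30,510

Depreciable base = $59,175 − $11,400 = $47,775.
Sum of the years' digits = 5+4+3+2+1 = 15.
Year 1: $47,775 × 5/15 = $15,925. Book value $43,250.
Year 2: $47,775 × 4/15 = $12,740. Book value $30,510.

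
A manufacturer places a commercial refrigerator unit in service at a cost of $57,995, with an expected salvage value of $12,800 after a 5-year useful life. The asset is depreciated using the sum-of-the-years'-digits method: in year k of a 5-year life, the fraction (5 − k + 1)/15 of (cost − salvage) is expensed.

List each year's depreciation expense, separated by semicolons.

$15,065; $12,052; $9,039; $6,026; $3,013

Depreciable base = $57,995 − $12,800 = $45,195.
Sum of the years' digits = 5+4+3+2+1 = 15.
Year 1: $45,195 × 5/15 = $15,065. Book value $42,930.
Year 2: $45,195 × 4/15 = $12,052. Book value $30,878.
Year 3: $45,195 × 3/15 = $9,039. Book value $21,839.
Year 4: $45,195 × 2/15 = $6,026. Book value $15,813.
Year 5: $45,195 × 1/15 = $3,013. Book value $12,800.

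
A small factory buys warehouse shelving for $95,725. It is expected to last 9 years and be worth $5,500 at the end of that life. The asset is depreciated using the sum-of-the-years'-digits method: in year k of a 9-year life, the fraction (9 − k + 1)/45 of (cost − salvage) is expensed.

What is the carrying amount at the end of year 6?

$17,530

Depreciable base = $95,725 − $5,500 = $90,225.
Sum of the years' digits = 9+8+7+6+5+4+3+2+1 = 45.
Year 1: $90,225 × 9/45 = $18,045. Book value $77,680.
Year 2: $90,225 × 8/45 = $16,040. Book value $61,640.
Year 3: $90,225 × 7/45 = $14,035. Book value $47,605.
Year 4: $90,225 × 6/45 = $12,030. Book value $35,575.
Year 5: $90,225 × 5/45 = $10,025. Book value $25,550.
Year 6: $90,225 × 4/45 = $8,020. Book value $17,530.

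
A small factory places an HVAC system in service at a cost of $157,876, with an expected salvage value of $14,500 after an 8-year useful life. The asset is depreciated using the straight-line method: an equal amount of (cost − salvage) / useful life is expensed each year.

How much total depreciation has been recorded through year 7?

$125,454

Depreciable base = $157,876 − $14,500 = $143,376.
Annual expense = $143,376 / 8 = $17,922.
End of year 1: book value $139,954.
End of year 2: book value $122,032.
End of year 3: book value $104,110.
End of year 4: book value $86,188.
End of year 5: book value $68,266.
End of year 6: book value $50,344.
End of year 7: book value $32,422.
Accumulated through year 7 = $157,876 − $32,422 = $125,454.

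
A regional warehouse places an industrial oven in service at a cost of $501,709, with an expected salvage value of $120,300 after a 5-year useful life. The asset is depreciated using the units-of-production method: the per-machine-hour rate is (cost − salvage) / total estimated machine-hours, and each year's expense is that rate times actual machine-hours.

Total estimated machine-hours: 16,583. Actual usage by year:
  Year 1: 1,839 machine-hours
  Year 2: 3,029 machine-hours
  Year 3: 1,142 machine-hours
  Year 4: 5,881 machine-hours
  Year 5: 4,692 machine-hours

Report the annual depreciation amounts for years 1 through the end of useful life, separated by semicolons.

Depreciable base = $501,709 − $120,300 = $381,409.
Rate = $381,409 / 16,583 machine-hours = $23 per machine-hour.
Year 1: 1,839 × $23 = $42,297. Book value $459,412.
Year 2: 3,029 × $23 = $69,667. Book value $389,745.
Year 3: 1,142 × $23 = $26,266. Book value $363,479.
Year 4: 5,881 × $23 = $135,263. Book value $228,216.
Year 5: 4,692 × $23 = $107,916. Book value $120,300.

$42,297; $69,667; $26,266; $135,263; $107,916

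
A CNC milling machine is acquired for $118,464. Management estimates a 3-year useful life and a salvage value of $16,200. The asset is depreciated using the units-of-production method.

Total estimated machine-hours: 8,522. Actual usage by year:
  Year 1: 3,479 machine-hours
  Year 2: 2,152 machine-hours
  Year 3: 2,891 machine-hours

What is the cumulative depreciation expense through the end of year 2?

Depreciable base = $118,464 − $16,200 = $102,264.
Rate = $102,264 / 8,522 machine-hours = $12 per machine-hour.
Year 1: 3,479 × $12 = $41,748. Book value $76,716.
Year 2: 2,152 × $12 = $25,824. Book value $50,892.
Accumulated through year 2 = $118,464 − $50,892 = $67,572.

$67,572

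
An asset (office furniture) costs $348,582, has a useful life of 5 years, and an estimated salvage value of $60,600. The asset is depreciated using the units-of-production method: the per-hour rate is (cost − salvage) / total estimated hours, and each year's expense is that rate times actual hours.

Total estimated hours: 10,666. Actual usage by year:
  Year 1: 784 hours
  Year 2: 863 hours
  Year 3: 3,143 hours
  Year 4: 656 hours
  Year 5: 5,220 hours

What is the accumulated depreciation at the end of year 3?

Depreciable base = $348,582 − $60,600 = $287,982.
Rate = $287,982 / 10,666 hours = $27 per hour.
Year 1: 784 × $27 = $21,168. Book value $327,414.
Year 2: 863 × $27 = $23,301. Book value $304,113.
Year 3: 3,143 × $27 = $84,861. Book value $219,252.
Accumulated through year 3 = $348,582 − $219,252 = $129,330.

$129,330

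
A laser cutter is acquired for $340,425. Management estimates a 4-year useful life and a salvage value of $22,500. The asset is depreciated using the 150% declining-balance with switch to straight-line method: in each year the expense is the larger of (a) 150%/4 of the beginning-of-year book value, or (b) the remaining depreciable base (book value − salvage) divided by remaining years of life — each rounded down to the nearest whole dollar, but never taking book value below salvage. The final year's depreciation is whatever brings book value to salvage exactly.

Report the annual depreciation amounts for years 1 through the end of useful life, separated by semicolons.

Depreciable base = $340,425 − $22,500 = $317,925.
Year 1: DB = ⌊$340,425 × 150%/4⌋ = $127,659; SL = ⌊$317,925/4⌋ = $79,481 → take DB $127,659. Book value $212,766.
Year 2: DB = ⌊$212,766 × 150%/4⌋ = $79,787; SL = ⌊$190,266/3⌋ = $63,422 → take DB $79,787. Book value $132,979.
Year 3: DB = ⌊$132,979 × 150%/4⌋ = $49,867; SL = ⌊$110,479/2⌋ = $55,239 → take SL $55,239. Book value $77,740.
Year 4 (final): $77,740 − $22,500 = $55,240. Book value $22,500.

$127,659; $79,787; $55,239; $55,240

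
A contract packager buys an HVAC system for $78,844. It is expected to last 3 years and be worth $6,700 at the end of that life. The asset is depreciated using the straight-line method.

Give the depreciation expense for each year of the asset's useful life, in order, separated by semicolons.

Depreciable base = $78,844 − $6,700 = $72,144.
Annual expense = $72,144 / 3 = $24,048.
End of year 1: book value $54,796.
End of year 2: book value $30,748.
End of year 3: book value $6,700.

$24,048; $24,048; $24,048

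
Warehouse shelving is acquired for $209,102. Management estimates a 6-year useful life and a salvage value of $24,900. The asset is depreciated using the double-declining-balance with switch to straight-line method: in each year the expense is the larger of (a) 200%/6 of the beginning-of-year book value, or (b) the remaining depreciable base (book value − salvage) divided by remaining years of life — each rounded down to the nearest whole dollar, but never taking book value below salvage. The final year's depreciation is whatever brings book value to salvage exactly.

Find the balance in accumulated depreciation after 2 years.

Depreciable base = $209,102 − $24,900 = $184,202.
Year 1: DB = ⌊$209,102 × 200%/6⌋ = $69,700; SL = ⌊$184,202/6⌋ = $30,700 → take DB $69,700. Book value $139,402.
Year 2: DB = ⌊$139,402 × 200%/6⌋ = $46,467; SL = ⌊$114,502/5⌋ = $22,900 → take DB $46,467. Book value $92,935.
Accumulated through year 2 = $209,102 − $92,935 = $116,167.

$116,167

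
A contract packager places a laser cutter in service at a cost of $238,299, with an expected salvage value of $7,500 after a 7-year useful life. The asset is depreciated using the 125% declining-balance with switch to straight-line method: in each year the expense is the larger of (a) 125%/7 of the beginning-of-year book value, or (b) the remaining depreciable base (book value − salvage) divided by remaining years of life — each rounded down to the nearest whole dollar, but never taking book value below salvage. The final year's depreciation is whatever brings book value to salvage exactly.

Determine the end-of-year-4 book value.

Depreciable base = $238,299 − $7,500 = $230,799.
Year 1: DB = ⌊$238,299 × 125%/7⌋ = $42,553; SL = ⌊$230,799/7⌋ = $32,971 → take DB $42,553. Book value $195,746.
Year 2: DB = ⌊$195,746 × 125%/7⌋ = $34,954; SL = ⌊$188,246/6⌋ = $31,374 → take DB $34,954. Book value $160,792.
Year 3: DB = ⌊$160,792 × 125%/7⌋ = $28,712; SL = ⌊$153,292/5⌋ = $30,658 → take SL $30,658. Book value $130,134.
Year 4: DB = ⌊$130,134 × 125%/7⌋ = $23,238; SL = ⌊$122,634/4⌋ = $30,658 → take SL $30,658. Book value $99,476.

$99,476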